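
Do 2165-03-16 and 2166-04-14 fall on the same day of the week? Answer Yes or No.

No

From Mar 16, 2165 to Apr 14, 2166 is 394 days.
394 mod 7 = 2, so they are different weekdays.
(Mar 16, 2165 is a Saturday; Apr 14, 2166 is a Monday.)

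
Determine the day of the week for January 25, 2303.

Sunday

Doomsday rule: the anchor day for the 2300s is Wednesday. For year 03: 3÷12 = 0 r 3, and 3÷4 = 0, so 0+3+0 = 3.
Wednesday + 3 ≡ Saturday — that's 2303's doomsday.
In January the doomsday date is Jan 3 (2303 is not a leap year).
Jan 25 is 22 days after Jan 3; 22 mod 7 = 1, so Saturday + 1 = Sunday.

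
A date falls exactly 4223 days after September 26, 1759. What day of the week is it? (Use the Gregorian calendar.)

Sep 26, 1759 is a Wednesday.
4223 mod 7 = 2, so 4223 days after a Wednesday is Wednesday + 2 = Friday.

Friday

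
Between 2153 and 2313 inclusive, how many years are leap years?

38

Multiples of 4 in [2153,2313]: 40.
Of those, multiples of 100: 2 (not leap unless ÷400).
Multiples of 400: 0.
Leap years = 40 − 2 + 0 = 38.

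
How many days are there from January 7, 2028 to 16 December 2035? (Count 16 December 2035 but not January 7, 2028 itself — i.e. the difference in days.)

2900

Jan 7, 2028 → Jan 7, 2029: 366 days (Feb 29, 2028 is in that span).
Jan 7, 2029 → Jan 7, 2030: 365 days.
Jan 7, 2030 → Jan 7, 2031: 365 days.
Jan 7, 2031 → Jan 7, 2032: 365 days.
Jan 7, 2032 → Jan 7, 2033: 366 days (Feb 29, 2032 is in that span).
Jan 7, 2033 → Jan 7, 2034: 365 days.
Jan 7, 2034 → Jan 7, 2035: 365 days.
Jan 7, 2035 → Feb 7, 2035: 31 days (January has 31).
Feb 7, 2035 → Mar 7, 2035: 28 days (February has 28).
Mar 7, 2035 → Apr 7, 2035: 31 days (March has 31).
Apr 7, 2035 → May 7, 2035: 30 days (April has 30).
May 7, 2035 → Jun 7, 2035: 31 days (May has 31).
Jun 7, 2035 → Jul 7, 2035: 30 days (June has 30).
Jul 7, 2035 → Aug 7, 2035: 31 days (July has 31).
Aug 7, 2035 → Sep 7, 2035: 31 days (August has 31).
Sep 7, 2035 → Oct 7, 2035: 30 days (September has 30).
Oct 7, 2035 → Nov 7, 2035: 31 days (October has 31).
Nov 7, 2035 → Dec 7, 2035: 30 days (November has 30).
Dec 7, 2035 → Dec 16, 2035: 9 days.
Total: 2900 days.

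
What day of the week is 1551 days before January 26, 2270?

First find the weekday of Jan 26, 2270. Doomsday rule: the anchor day for the 2200s is Friday. For year 70: 70÷12 = 5 r 10, and 10÷4 = 2, so 5+10+2 = 17.
Friday + 17 ≡ Monday — that's 2270's doomsday.
In January the doomsday date is Jan 3 (2270 is not a leap year).
Jan 26 is 23 days after Jan 3; 23 mod 7 = 2, so Monday + 2 = Wednesday.
1551 mod 7 = 4, so 1551 days before a Wednesday is Wednesday − 4 = Saturday.

Saturday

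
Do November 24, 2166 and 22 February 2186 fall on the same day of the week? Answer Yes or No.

No

From Nov 24, 2166 to Feb 22, 2186 is 7030 days.
7030 mod 7 = 2, so they are different weekdays.
(Nov 24, 2166 is a Monday; Feb 22, 2186 is a Wednesday.)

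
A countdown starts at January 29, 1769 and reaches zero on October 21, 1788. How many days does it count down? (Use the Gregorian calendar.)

7205

Jan 29, 1769 → Jan 29, 1770: 365 days.
Jan 29, 1770 → Jan 29, 1771: 365 days.
Jan 29, 1771 → Jan 29, 1772: 365 days.
Jan 29, 1772 → Jan 29, 1773: 366 days (Feb 29, 1772 is in that span).
Jan 29, 1773 → Jan 29, 1774: 365 days.
Jan 29, 1774 → Jan 29, 1775: 365 days.
Jan 29, 1775 → Jan 29, 1776: 365 days.
Jan 29, 1776 → Jan 29, 1777: 366 days (Feb 29, 1776 is in that span).
Jan 29, 1777 → Jan 29, 1778: 365 days.
Jan 29, 1778 → Jan 29, 1779: 365 days.
Jan 29, 1779 → Jan 29, 1780: 365 days.
Jan 29, 1780 → Jan 29, 1781: 366 days (Feb 29, 1780 is in that span).
Jan 29, 1781 → Jan 29, 1782: 365 days.
Jan 29, 1782 → Jan 29, 1783: 365 days.
Jan 29, 1783 → Jan 29, 1784: 365 days.
Jan 29, 1784 → Jan 29, 1785: 366 days (Feb 29, 1784 is in that span).
Jan 29, 1785 → Jan 29, 1786: 365 days.
Jan 29, 1786 → Jan 29, 1787: 365 days.
Jan 29, 1787 → Jan 29, 1788: 365 days.
Jan 29, 1788 → Feb 29, 1788: 31 days (January has 31).
Feb 29, 1788 → Mar 29, 1788: 29 days (February has 29).
Mar 29, 1788 → Apr 29, 1788: 31 days (March has 31).
Apr 29, 1788 → May 29, 1788: 30 days (April has 30).
May 29, 1788 → Jun 29, 1788: 31 days (May has 31).
Jun 29, 1788 → Jul 29, 1788: 30 days (June has 30).
Jul 29, 1788 → Aug 29, 1788: 31 days (July has 31).
Aug 29, 1788 → Sep 29, 1788: 31 days (August has 31).
Sep 29, 1788 → Oct 21, 1788: 22 days.
Total: 7205 days.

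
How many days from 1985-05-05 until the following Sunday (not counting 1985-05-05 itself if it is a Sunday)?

7

May 5, 1985 is a Sunday.
From Sunday to the next Sunday is 7 days.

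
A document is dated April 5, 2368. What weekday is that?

Friday

Doomsday rule: the anchor day for the 2300s is Wednesday. For year 68: 68÷12 = 5 r 8, and 8÷4 = 2, so 5+8+2 = 15.
Wednesday + 15 ≡ Thursday — that's 2368's doomsday.
In April the doomsday date is Apr 4.
Apr 5 is 1 day after Apr 4; 1 mod 7 = 1, so Thursday + 1 = Friday.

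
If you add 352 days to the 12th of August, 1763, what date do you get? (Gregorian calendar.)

Aug has 31 days: +20 → Sep 1, 1763 (332 left).
Sep has 30 days: +30 → Oct 1, 1763 (302 left).
Oct has 31 days: +31 → Nov 1, 1763 (271 left).
Nov has 30 days: +30 → Dec 1, 1763 (241 left).
Dec has 31 days: +31 → Jan 1, 1764 (210 left).
Jan has 31 days: +31 → Feb 1, 1764 (179 left).
Feb has 29 days: +29 → Mar 1, 1764 (150 left).
Mar has 31 days: +31 → Apr 1, 1764 (119 left).
Apr has 30 days: +30 → May 1, 1764 (89 left).
May has 31 days: +31 → Jun 1, 1764 (58 left).
Jun has 30 days: +30 → Jul 1, 1764 (28 left).
+28 → Jul 29, 1764.

July 29, 1764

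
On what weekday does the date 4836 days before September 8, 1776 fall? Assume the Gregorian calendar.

Monday

Sep 8, 1776 is a Sunday.
4836 mod 7 = 6, so 4836 days before a Sunday is Sunday − 6 = Monday.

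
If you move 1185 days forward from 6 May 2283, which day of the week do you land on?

Tuesday

First find the weekday of May 6, 2283. Doomsday rule: the anchor day for the 2200s is Friday. For year 83: 83÷12 = 6 r 11, and 11÷4 = 2, so 6+11+2 = 19.
Friday + 19 ≡ Wednesday — that's 2283's doomsday.
In May the doomsday date is May 9.
May 6 is 3 days before May 9; 3 mod 7 = 3, so Wednesday − 3 = Sunday.
1185 mod 7 = 2, so 1185 days after a Sunday is Sunday + 2 = Tuesday.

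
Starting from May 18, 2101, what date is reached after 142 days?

October 7, 2101

May has 31 days: +14 → Jun 1, 2101 (128 left).
Jun has 30 days: +30 → Jul 1, 2101 (98 left).
Jul has 31 days: +31 → Aug 1, 2101 (67 left).
Aug has 31 days: +31 → Sep 1, 2101 (36 left).
Sep has 30 days: +30 → Oct 1, 2101 (6 left).
+6 → Oct 7, 2101.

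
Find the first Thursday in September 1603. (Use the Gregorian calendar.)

September 4, 1603

September 1, 1603 is a Monday.
The first Thursday is therefore September 4 (3 days later).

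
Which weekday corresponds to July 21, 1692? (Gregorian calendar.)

Doomsday rule: the anchor day for the 1600s is Tuesday. For year 92: 92÷12 = 7 r 8, and 8÷4 = 2, so 7+8+2 = 17.
Tuesday + 17 ≡ Friday — that's 1692's doomsday.
In July the doomsday date is Jul 11.
Jul 21 is 10 days after Jul 11; 10 mod 7 = 3, so Friday + 3 = Monday.

Monday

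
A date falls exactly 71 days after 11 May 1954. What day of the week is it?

Wednesday

First find the weekday of May 11, 1954. Doomsday rule: the anchor day for the 1900s is Wednesday. For year 54: 54÷12 = 4 r 6, and 6÷4 = 1, so 4+6+1 = 11.
Wednesday + 11 ≡ Sunday — that's 1954's doomsday.
In May the doomsday date is May 9.
May 11 is 2 days after May 9; 2 mod 7 = 2, so Sunday + 2 = Tuesday.
71 mod 7 = 1, so 71 days after a Tuesday is Tuesday + 1 = Wednesday.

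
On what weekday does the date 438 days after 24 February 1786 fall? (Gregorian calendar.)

First find the weekday of Feb 24, 1786. Doomsday rule: the anchor day for the 1700s is Sunday. For year 86: 86÷12 = 7 r 2, and 2÷4 = 0, so 7+2+0 = 9.
Sunday + 9 ≡ Tuesday — that's 1786's doomsday.
In February the doomsday date is Feb 28 (1786 is not a leap year).
Feb 24 is 4 days before Feb 28; 4 mod 7 = 4, so Tuesday − 4 = Friday.
438 mod 7 = 4, so 438 days after a Friday is Friday + 4 = Tuesday.

Tuesday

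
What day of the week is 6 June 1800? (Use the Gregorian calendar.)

Doomsday rule: the anchor day for the 1800s is Friday. For year 00: 0÷12 = 0 r 0, and 0÷4 = 0, so 0+0+0 = 0.
Friday + 0 ≡ Friday — that's 1800's doomsday.
In June the doomsday date is Jun 6.
Jun 6 is the doomsday itself: Friday.

Friday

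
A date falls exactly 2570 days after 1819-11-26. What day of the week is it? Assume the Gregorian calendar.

First find the weekday of Nov 26, 1819. Doomsday rule: the anchor day for the 1800s is Friday. For year 19: 19÷12 = 1 r 7, and 7÷4 = 1, so 1+7+1 = 9.
Friday + 9 ≡ Sunday — that's 1819's doomsday.
In November the doomsday date is Nov 7.
Nov 26 is 19 days after Nov 7; 19 mod 7 = 5, so Sunday + 5 = Friday.
2570 mod 7 = 1, so 2570 days after a Friday is Friday + 1 = Saturday.

Saturday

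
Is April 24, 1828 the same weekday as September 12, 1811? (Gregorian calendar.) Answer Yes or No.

From Sep 12, 1811 to Apr 24, 1828 is 6069 days.
6069 mod 7 = 0, so they are the same weekday.
(Sep 12, 1811 is a Thursday; Apr 24, 1828 is a Thursday.)

Yes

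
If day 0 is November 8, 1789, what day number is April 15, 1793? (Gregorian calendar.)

1254

Nov 8, 1789 → Nov 8, 1790: 365 days.
Nov 8, 1790 → Nov 8, 1791: 365 days.
Nov 8, 1791 → Nov 8, 1792: 366 days (Feb 29, 1792 is in that span).
Nov 8, 1792 → Dec 8, 1792: 30 days (November has 30).
Dec 8, 1792 → Jan 8, 1793: 31 days (December has 31).
Jan 8, 1793 → Feb 8, 1793: 31 days (January has 31).
Feb 8, 1793 → Mar 8, 1793: 28 days (February has 28).
Mar 8, 1793 → Apr 8, 1793: 31 days (March has 31).
Apr 8, 1793 → Apr 15, 1793: 7 days.
Total: 1254 days.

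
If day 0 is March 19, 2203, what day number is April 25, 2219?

Mar 19, 2203 → Mar 19, 2204: 366 days (Feb 29, 2204 is in that span).
Mar 19, 2204 → Mar 19, 2205: 365 days.
Mar 19, 2205 → Mar 19, 2206: 365 days.
Mar 19, 2206 → Mar 19, 2207: 365 days.
Mar 19, 2207 → Mar 19, 2208: 366 days (Feb 29, 2208 is in that span).
Mar 19, 2208 → Mar 19, 2209: 365 days.
Mar 19, 2209 → Mar 19, 2210: 365 days.
Mar 19, 2210 → Mar 19, 2211: 365 days.
Mar 19, 2211 → Mar 19, 2212: 366 days (Feb 29, 2212 is in that span).
Mar 19, 2212 → Mar 19, 2213: 365 days.
Mar 19, 2213 → Mar 19, 2214: 365 days.
Mar 19, 2214 → Mar 19, 2215: 365 days.
Mar 19, 2215 → Mar 19, 2216: 366 days (Feb 29, 2216 is in that span).
Mar 19, 2216 → Mar 19, 2217: 365 days.
Mar 19, 2217 → Mar 19, 2218: 365 days.
Mar 19, 2218 → Mar 19, 2219: 365 days.
Mar 19, 2219 → Apr 19, 2219: 31 days (March has 31).
Apr 19, 2219 → Apr 25, 2219: 6 days.
Total: 5881 days.

5881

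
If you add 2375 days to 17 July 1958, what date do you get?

+365 (one year) → Jul 17, 1959 (2010 left).
+366 (one year; includes Feb 29, 1960) → Jul 17, 1960 (1644 left).
+365 (one year) → Jul 17, 1961 (1279 left).
+365 (one year) → Jul 17, 1962 (914 left).
+365 (one year) → Jul 17, 1963 (549 left).
+366 (one year; includes Feb 29, 1964) → Jul 17, 1964 (183 left).
Jul has 31 days: +15 → Aug 1, 1964 (168 left).
Aug has 31 days: +31 → Sep 1, 1964 (137 left).
Sep has 30 days: +30 → Oct 1, 1964 (107 left).
Oct has 31 days: +31 → Nov 1, 1964 (76 left).
Nov has 30 days: +30 → Dec 1, 1964 (46 left).
Dec has 31 days: +31 → Jan 1, 1965 (15 left).
+15 → Jan 16, 1965.

January 16, 1965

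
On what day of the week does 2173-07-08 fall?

January 1, 2173 is a Friday.
Jan 1, 2173 → Feb 1, 2173: 31 days (January has 31).
Feb 1, 2173 → Mar 1, 2173: 28 days (February has 28).
Mar 1, 2173 → Apr 1, 2173: 31 days (March has 31).
Apr 1, 2173 → May 1, 2173: 30 days (April has 30).
May 1, 2173 → Jun 1, 2173: 31 days (May has 31).
Jun 1, 2173 → Jul 1, 2173: 30 days (June has 30).
Jul 1, 2173 → Jul 8, 2173: 7 days.
Total: 188 days.
188 mod 7 = 6, so Friday + 6 = Thursday.

Thursday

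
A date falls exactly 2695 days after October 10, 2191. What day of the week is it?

Oct 10, 2191 is a Monday.
2695 mod 7 = 0, so 2695 days after a Monday is Monday + 0 = Monday.

Monday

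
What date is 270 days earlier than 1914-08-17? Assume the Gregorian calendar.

November 20, 1913

−17 → Jul 31, 1914 (end of Jul, 31 days; 253 left).
−31 → Jun 30, 1914 (end of Jun, 30 days; 222 left).
−30 → May 31, 1914 (end of May, 31 days; 192 left).
−31 → Apr 30, 1914 (end of Apr, 30 days; 161 left).
−30 → Mar 31, 1914 (end of Mar, 31 days; 131 left).
−31 → Feb 28, 1914 (end of Feb, 28 days; 100 left).
−28 → Jan 31, 1914 (end of Jan, 31 days; 72 left).
−31 → Dec 31, 1913 (end of Dec, 31 days; 41 left).
−31 → Nov 30, 1913 (end of Nov, 30 days; 10 left).
−10 → Nov 20, 1913.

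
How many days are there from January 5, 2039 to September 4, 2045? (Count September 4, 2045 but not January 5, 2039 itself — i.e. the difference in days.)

2434

Jan 5, 2039 → Jan 5, 2040: 365 days.
Jan 5, 2040 → Jan 5, 2041: 366 days (Feb 29, 2040 is in that span).
Jan 5, 2041 → Jan 5, 2042: 365 days.
Jan 5, 2042 → Jan 5, 2043: 365 days.
Jan 5, 2043 → Jan 5, 2044: 365 days.
Jan 5, 2044 → Jan 5, 2045: 366 days (Feb 29, 2044 is in that span).
Jan 5, 2045 → Feb 5, 2045: 31 days (January has 31).
Feb 5, 2045 → Mar 5, 2045: 28 days (February has 28).
Mar 5, 2045 → Apr 5, 2045: 31 days (March has 31).
Apr 5, 2045 → May 5, 2045: 30 days (April has 30).
May 5, 2045 → Jun 5, 2045: 31 days (May has 31).
Jun 5, 2045 → Jul 5, 2045: 30 days (June has 30).
Jul 5, 2045 → Aug 5, 2045: 31 days (July has 31).
Aug 5, 2045 → Sep 4, 2045: 30 days.
Total: 2434 days.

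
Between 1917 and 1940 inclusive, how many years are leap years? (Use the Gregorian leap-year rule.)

Multiples of 4 in [1917,1940]: 6.
Of those, multiples of 100: 0 (not leap unless ÷400).
Multiples of 400: 0.
Leap years = 6 − 0 + 0 = 6.

6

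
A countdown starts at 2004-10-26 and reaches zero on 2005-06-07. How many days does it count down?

Oct 26, 2004 → Nov 26, 2004: 31 days (October has 31).
Nov 26, 2004 → Dec 26, 2004: 30 days (November has 30).
Dec 26, 2004 → Jan 26, 2005: 31 days (December has 31).
Jan 26, 2005 → Feb 26, 2005: 31 days (January has 31).
Feb 26, 2005 → Mar 26, 2005: 28 days (February has 28).
Mar 26, 2005 → Apr 26, 2005: 31 days (March has 31).
Apr 26, 2005 → May 26, 2005: 30 days (April has 30).
May 26, 2005 → Jun 7, 2005: 12 days.
Total: 224 days.

224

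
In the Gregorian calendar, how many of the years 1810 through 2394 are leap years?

Multiples of 4 in [1810,2394]: 146.
Of those, multiples of 100: 5 (not leap unless ÷400).
Multiples of 400: 1.
Leap years = 146 − 5 + 1 = 142.

142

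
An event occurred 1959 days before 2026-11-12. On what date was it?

−365 (one year) → Nov 12, 2025 (1594 left).
−365 (one year) → Nov 12, 2024 (1229 left).
−366 (one year; includes Feb 29, 2024) → Nov 12, 2023 (863 left).
−365 (one year) → Nov 12, 2022 (498 left).
−365 (one year) → Nov 12, 2021 (133 left).
−12 → Oct 31, 2021 (end of Oct, 31 days; 121 left).
−31 → Sep 30, 2021 (end of Sep, 30 days; 90 left).
−30 → Aug 31, 2021 (end of Aug, 31 days; 60 left).
−31 → Jul 31, 2021 (end of Jul, 31 days; 29 left).
−29 → Jul 2, 2021.

July 2, 2021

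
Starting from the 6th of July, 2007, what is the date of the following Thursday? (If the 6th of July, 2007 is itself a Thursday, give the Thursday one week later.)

Jul 6, 2007 is a Friday.
From Friday to the next Thursday is 6 days.
Jul 6, 2007 + 6 = Jul 12, 2007.

July 12, 2007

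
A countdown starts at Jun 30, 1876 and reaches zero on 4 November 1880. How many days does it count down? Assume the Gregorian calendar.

1588

Jun 30, 1876 → Jun 30, 1877: 365 days.
Jun 30, 1877 → Jun 30, 1878: 365 days.
Jun 30, 1878 → Jun 30, 1879: 365 days.
Jun 30, 1879 → Jun 30, 1880: 366 days (Feb 29, 1880 is in that span).
Jun 30, 1880 → Jul 30, 1880: 30 days (June has 30).
Jul 30, 1880 → Aug 30, 1880: 31 days (July has 31).
Aug 30, 1880 → Sep 30, 1880: 31 days (August has 31).
Sep 30, 1880 → Oct 30, 1880: 30 days (September has 30).
Oct 30, 1880 → Nov 4, 1880: 5 days.
Total: 1588 days.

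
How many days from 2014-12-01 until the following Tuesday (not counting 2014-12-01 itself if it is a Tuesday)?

1

Dec 1, 2014 is a Monday.
From Monday to the next Tuesday is 1 day.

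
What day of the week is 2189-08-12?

Doomsday rule: the anchor day for the 2100s is Sunday. For year 89: 89÷12 = 7 r 5, and 5÷4 = 1, so 7+5+1 = 13.
Sunday + 13 ≡ Saturday — that's 2189's doomsday.
In August the doomsday date is Aug 8.
Aug 12 is 4 days after Aug 8; 4 mod 7 = 4, so Saturday + 4 = Wednesday.

Wednesday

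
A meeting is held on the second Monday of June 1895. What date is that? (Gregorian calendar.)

June 10, 1895

June 1, 1895 is a Saturday.
The first Monday is therefore June 3 (2 days later).
The second Monday is 3 + 1×7 = June 10.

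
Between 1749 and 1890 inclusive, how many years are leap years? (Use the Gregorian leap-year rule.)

34

Multiples of 4 in [1749,1890]: 35.
Of those, multiples of 100: 1 (not leap unless ÷400).
Multiples of 400: 0.
Leap years = 35 − 1 + 0 = 34.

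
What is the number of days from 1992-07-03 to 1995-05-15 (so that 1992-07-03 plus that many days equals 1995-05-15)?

1046

Jul 3, 1992 → Jul 3, 1993: 365 days.
Jul 3, 1993 → Jul 3, 1994: 365 days.
Jul 3, 1994 → Aug 3, 1994: 31 days (July has 31).
Aug 3, 1994 → Sep 3, 1994: 31 days (August has 31).
Sep 3, 1994 → Oct 3, 1994: 30 days (September has 30).
Oct 3, 1994 → Nov 3, 1994: 31 days (October has 31).
Nov 3, 1994 → Dec 3, 1994: 30 days (November has 30).
Dec 3, 1994 → Jan 3, 1995: 31 days (December has 31).
Jan 3, 1995 → Feb 3, 1995: 31 days (January has 31).
Feb 3, 1995 → Mar 3, 1995: 28 days (February has 28).
Mar 3, 1995 → Apr 3, 1995: 31 days (March has 31).
Apr 3, 1995 → May 3, 1995: 30 days (April has 30).
May 3, 1995 → May 15, 1995: 12 days.
Total: 1046 days.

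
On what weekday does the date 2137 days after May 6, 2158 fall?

Monday

First find the weekday of May 6, 2158. Doomsday rule: the anchor day for the 2100s is Sunday. For year 58: 58÷12 = 4 r 10, and 10÷4 = 2, so 4+10+2 = 16.
Sunday + 16 ≡ Tuesday — that's 2158's doomsday.
In May the doomsday date is May 9.
May 6 is 3 days before May 9; 3 mod 7 = 3, so Tuesday − 3 = Saturday.
2137 mod 7 = 2, so 2137 days after a Saturday is Saturday + 2 = Monday.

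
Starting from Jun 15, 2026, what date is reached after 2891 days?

+365 (one year) → Jun 15, 2027 (2526 left).
+366 (one year; includes Feb 29, 2028) → Jun 15, 2028 (2160 left).
+365 (one year) → Jun 15, 2029 (1795 left).
+365 (one year) → Jun 15, 2030 (1430 left).
+365 (one year) → Jun 15, 2031 (1065 left).
+366 (one year; includes Feb 29, 2032) → Jun 15, 2032 (699 left).
+365 (one year) → Jun 15, 2033 (334 left).
Jun has 30 days: +16 → Jul 1, 2033 (318 left).
Jul has 31 days: +31 → Aug 1, 2033 (287 left).
Aug has 31 days: +31 → Sep 1, 2033 (256 left).
Sep has 30 days: +30 → Oct 1, 2033 (226 left).
Oct has 31 days: +31 → Nov 1, 2033 (195 left).
Nov has 30 days: +30 → Dec 1, 2033 (165 left).
Dec has 31 days: +31 → Jan 1, 2034 (134 left).
Jan has 31 days: +31 → Feb 1, 2034 (103 left).
Feb has 28 days: +28 → Mar 1, 2034 (75 left).
Mar has 31 days: +31 → Apr 1, 2034 (44 left).
Apr has 30 days: +30 → May 1, 2034 (14 left).
+14 → May 15, 2034.

May 15, 2034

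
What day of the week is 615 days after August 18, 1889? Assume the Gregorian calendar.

First find the weekday of Aug 18, 1889. Doomsday rule: the anchor day for the 1800s is Friday. For year 89: 89÷12 = 7 r 5, and 5÷4 = 1, so 7+5+1 = 13.
Friday + 13 ≡ Thursday — that's 1889's doomsday.
In August the doomsday date is Aug 8.
Aug 18 is 10 days after Aug 8; 10 mod 7 = 3, so Thursday + 3 = Sunday.
615 mod 7 = 6, so 615 days after a Sunday is Sunday + 6 = Saturday.

Saturday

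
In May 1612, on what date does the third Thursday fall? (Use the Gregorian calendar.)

May 1, 1612 is a Tuesday.
The first Thursday is therefore May 3 (2 days later).
The third Thursday is 3 + 2×7 = May 17.

May 17, 1612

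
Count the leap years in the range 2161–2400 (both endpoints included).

58

Multiples of 4 in [2161,2400]: 60.
Of those, multiples of 100: 3 (not leap unless ÷400).
Multiples of 400: 1.
Leap years = 60 − 3 + 1 = 58.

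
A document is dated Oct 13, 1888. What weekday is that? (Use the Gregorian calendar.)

Doomsday rule: the anchor day for the 1800s is Friday. For year 88: 88÷12 = 7 r 4, and 4÷4 = 1, so 7+4+1 = 12.
Friday + 12 ≡ Wednesday — that's 1888's doomsday.
In October the doomsday date is Oct 10.
Oct 13 is 3 days after Oct 10; 3 mod 7 = 3, so Wednesday + 3 = Saturday.

Saturday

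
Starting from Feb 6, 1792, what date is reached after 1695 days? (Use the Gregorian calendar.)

+366 (one year; includes Feb 29, 1792) → Feb 6, 1793 (1329 left).
+365 (one year) → Feb 6, 1794 (964 left).
+365 (one year) → Feb 6, 1795 (599 left).
+365 (one year) → Feb 6, 1796 (234 left).
Feb has 29 days: +24 → Mar 1, 1796 (210 left).
Mar has 31 days: +31 → Apr 1, 1796 (179 left).
Apr has 30 days: +30 → May 1, 1796 (149 left).
May has 31 days: +31 → Jun 1, 1796 (118 left).
Jun has 30 days: +30 → Jul 1, 1796 (88 left).
Jul has 31 days: +31 → Aug 1, 1796 (57 left).
Aug has 31 days: +31 → Sep 1, 1796 (26 left).
+26 → Sep 27, 1796.

September 27, 1796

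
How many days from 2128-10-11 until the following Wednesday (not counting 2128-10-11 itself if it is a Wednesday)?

2

Oct 11, 2128 is a Monday.
From Monday to the next Wednesday is 2 days.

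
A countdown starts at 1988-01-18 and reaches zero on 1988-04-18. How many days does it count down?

91

Jan 18, 1988 → Feb 18, 1988: 31 days (January has 31).
Feb 18, 1988 → Mar 18, 1988: 29 days (February has 29).
Mar 18, 1988 → Apr 18, 1988: 31 days.
Total: 91 days.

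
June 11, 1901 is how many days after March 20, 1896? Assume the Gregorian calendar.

1908

Mar 20, 1896 → Mar 20, 1897: 365 days.
Mar 20, 1897 → Mar 20, 1898: 365 days.
Mar 20, 1898 → Mar 20, 1899: 365 days.
Mar 20, 1899 → Mar 20, 1900: 365 days.
Mar 20, 1900 → Mar 20, 1901: 365 days.
Mar 20, 1901 → Apr 20, 1901: 31 days (March has 31).
Apr 20, 1901 → May 20, 1901: 30 days (April has 30).
May 20, 1901 → Jun 11, 1901: 22 days.
Total: 1908 days.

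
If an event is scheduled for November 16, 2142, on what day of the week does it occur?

Doomsday rule: the anchor day for the 2100s is Sunday. For year 42: 42÷12 = 3 r 6, and 6÷4 = 1, so 3+6+1 = 10.
Sunday + 10 ≡ Wednesday — that's 2142's doomsday.
In November the doomsday date is Nov 7.
Nov 16 is 9 days after Nov 7; 9 mod 7 = 2, so Wednesday + 2 = Friday.

Friday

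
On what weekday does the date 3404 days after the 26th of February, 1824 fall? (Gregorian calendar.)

Saturday

First find the weekday of Feb 26, 1824. Doomsday rule: the anchor day for the 1800s is Friday. For year 24: 24÷12 = 2 r 0, and 0÷4 = 0, so 2+0+0 = 2.
Friday + 2 ≡ Sunday — that's 1824's doomsday.
In February the doomsday date is Feb 29 (1824 is a leap year (divisible by 4)).
Feb 26 is 3 days before Feb 29; 3 mod 7 = 3, so Sunday − 3 = Thursday.
3404 mod 7 = 2, so 3404 days after a Thursday is Thursday + 2 = Saturday.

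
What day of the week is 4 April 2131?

Wednesday

Doomsday rule: the anchor day for the 2100s is Sunday. For year 31: 31÷12 = 2 r 7, and 7÷4 = 1, so 2+7+1 = 10.
Sunday + 10 ≡ Wednesday — that's 2131's doomsday.
In April the doomsday date is Apr 4.
Apr 4 is the doomsday itself: Wednesday.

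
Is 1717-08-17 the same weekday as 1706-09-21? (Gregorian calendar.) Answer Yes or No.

Yes

From Sep 21, 1706 to Aug 17, 1717 is 3983 days.
3983 mod 7 = 0, so they are the same weekday.
(Sep 21, 1706 is a Tuesday; Aug 17, 1717 is a Tuesday.)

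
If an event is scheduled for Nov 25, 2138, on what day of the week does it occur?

Tuesday

Doomsday rule: the anchor day for the 2100s is Sunday. For year 38: 38÷12 = 3 r 2, and 2÷4 = 0, so 3+2+0 = 5.
Sunday + 5 ≡ Friday — that's 2138's doomsday.
In November the doomsday date is Nov 7.
Nov 25 is 18 days after Nov 7; 18 mod 7 = 4, so Friday + 4 = Tuesday.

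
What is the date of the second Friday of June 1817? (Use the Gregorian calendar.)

June 13, 1817

June 1, 1817 is a Sunday.
The first Friday is therefore June 6 (5 days later).
The second Friday is 6 + 1×7 = June 13.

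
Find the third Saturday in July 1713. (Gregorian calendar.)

July 15, 1713

July 1, 1713 is a Saturday.
The first Saturday is therefore July 1 (same day).
The third Saturday is 1 + 2×7 = July 15.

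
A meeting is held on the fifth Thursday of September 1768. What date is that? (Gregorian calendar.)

September 29, 1768

September 1, 1768 is a Thursday.
The first Thursday is therefore September 1 (same day).
The fifth Thursday is 1 + 4×7 = September 29.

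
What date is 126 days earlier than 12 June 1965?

February 6, 1965

−12 → May 31, 1965 (end of May, 31 days; 114 left).
−31 → Apr 30, 1965 (end of Apr, 30 days; 83 left).
−30 → Mar 31, 1965 (end of Mar, 31 days; 53 left).
−31 → Feb 28, 1965 (end of Feb, 28 days; 22 left).
−22 → Feb 6, 1965.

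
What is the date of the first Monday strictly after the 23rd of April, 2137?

Apr 23, 2137 is a Tuesday.
From Tuesday to the next Monday is 6 days.
Apr 23, 2137 + 6 = Apr 29, 2137.

April 29, 2137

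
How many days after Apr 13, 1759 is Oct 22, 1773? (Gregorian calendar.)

Apr 13, 1759 → Apr 13, 1760: 366 days (Feb 29, 1760 is in that span).
Apr 13, 1760 → Apr 13, 1761: 365 days.
Apr 13, 1761 → Apr 13, 1762: 365 days.
Apr 13, 1762 → Apr 13, 1763: 365 days.
Apr 13, 1763 → Apr 13, 1764: 366 days (Feb 29, 1764 is in that span).
Apr 13, 1764 → Apr 13, 1765: 365 days.
Apr 13, 1765 → Apr 13, 1766: 365 days.
Apr 13, 1766 → Apr 13, 1767: 365 days.
Apr 13, 1767 → Apr 13, 1768: 366 days (Feb 29, 1768 is in that span).
Apr 13, 1768 → Apr 13, 1769: 365 days.
Apr 13, 1769 → Apr 13, 1770: 365 days.
Apr 13, 1770 → Apr 13, 1771: 365 days.
Apr 13, 1771 → Apr 13, 1772: 366 days (Feb 29, 1772 is in that span).
Apr 13, 1772 → Apr 13, 1773: 365 days.
Apr 13, 1773 → May 13, 1773: 30 days (April has 30).
May 13, 1773 → Jun 13, 1773: 31 days (May has 31).
Jun 13, 1773 → Jul 13, 1773: 30 days (June has 30).
Jul 13, 1773 → Aug 13, 1773: 31 days (July has 31).
Aug 13, 1773 → Sep 13, 1773: 31 days (August has 31).
Sep 13, 1773 → Oct 13, 1773: 30 days (September has 30).
Oct 13, 1773 → Oct 22, 1773: 9 days.
Total: 5306 days.

5306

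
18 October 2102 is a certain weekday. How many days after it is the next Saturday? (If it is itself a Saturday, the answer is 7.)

Oct 18, 2102 is a Wednesday.
From Wednesday to the next Saturday is 3 days.

3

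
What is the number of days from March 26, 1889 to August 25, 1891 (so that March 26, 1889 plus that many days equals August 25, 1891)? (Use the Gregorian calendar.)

882

Mar 26, 1889 → Mar 26, 1890: 365 days.
Mar 26, 1890 → Mar 26, 1891: 365 days.
Mar 26, 1891 → Apr 26, 1891: 31 days (March has 31).
Apr 26, 1891 → May 26, 1891: 30 days (April has 30).
May 26, 1891 → Jun 26, 1891: 31 days (May has 31).
Jun 26, 1891 → Jul 26, 1891: 30 days (June has 30).
Jul 26, 1891 → Aug 25, 1891: 30 days.
Total: 882 days.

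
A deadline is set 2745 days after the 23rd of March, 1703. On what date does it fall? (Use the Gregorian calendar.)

+366 (one year; includes Feb 29, 1704) → Mar 23, 1704 (2379 left).
+365 (one year) → Mar 23, 1705 (2014 left).
+365 (one year) → Mar 23, 1706 (1649 left).
+365 (one year) → Mar 23, 1707 (1284 left).
+366 (one year; includes Feb 29, 1708) → Mar 23, 1708 (918 left).
+365 (one year) → Mar 23, 1709 (553 left).
+365 (one year) → Mar 23, 1710 (188 left).
Mar has 31 days: +9 → Apr 1, 1710 (179 left).
Apr has 30 days: +30 → May 1, 1710 (149 left).
May has 31 days: +31 → Jun 1, 1710 (118 left).
Jun has 30 days: +30 → Jul 1, 1710 (88 left).
Jul has 31 days: +31 → Aug 1, 1710 (57 left).
Aug has 31 days: +31 → Sep 1, 1710 (26 left).
+26 → Sep 27, 1710.

September 27, 1710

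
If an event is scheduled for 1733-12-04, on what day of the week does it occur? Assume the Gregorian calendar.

Friday

Doomsday rule: the anchor day for the 1700s is Sunday. For year 33: 33÷12 = 2 r 9, and 9÷4 = 2, so 2+9+2 = 13.
Sunday + 13 ≡ Saturday — that's 1733's doomsday.
In December the doomsday date is Dec 12.
Dec 4 is 8 days before Dec 12; 8 mod 7 = 1, so Saturday − 1 = Friday.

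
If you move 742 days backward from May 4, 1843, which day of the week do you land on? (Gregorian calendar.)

Thursday

First find the weekday of May 4, 1843. Doomsday rule: the anchor day for the 1800s is Friday. For year 43: 43÷12 = 3 r 7, and 7÷4 = 1, so 3+7+1 = 11.
Friday + 11 ≡ Tuesday — that's 1843's doomsday.
In May the doomsday date is May 9.
May 4 is 5 days before May 9; 5 mod 7 = 5, so Tuesday − 5 = Thursday.
742 mod 7 = 0, so 742 days before a Thursday is Thursday − 0 = Thursday.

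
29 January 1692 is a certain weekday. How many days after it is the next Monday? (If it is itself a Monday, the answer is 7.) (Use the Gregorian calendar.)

6

Jan 29, 1692 is a Tuesday.
From Tuesday to the next Monday is 6 days.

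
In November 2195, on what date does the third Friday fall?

November 1, 2195 is a Sunday.
The first Friday is therefore November 6 (5 days later).
The third Friday is 6 + 2×7 = November 20.

November 20, 2195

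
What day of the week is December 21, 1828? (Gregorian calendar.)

Sunday

January 1, 1828 is a Tuesday.
Jan 1, 1828 → Feb 1, 1828: 31 days (January has 31).
Feb 1, 1828 → Mar 1, 1828: 29 days (February has 29).
Mar 1, 1828 → Apr 1, 1828: 31 days (March has 31).
Apr 1, 1828 → May 1, 1828: 30 days (April has 30).
May 1, 1828 → Jun 1, 1828: 31 days (May has 31).
Jun 1, 1828 → Jul 1, 1828: 30 days (June has 30).
Jul 1, 1828 → Aug 1, 1828: 31 days (July has 31).
Aug 1, 1828 → Sep 1, 1828: 31 days (August has 31).
Sep 1, 1828 → Oct 1, 1828: 30 days (September has 30).
Oct 1, 1828 → Nov 1, 1828: 31 days (October has 31).
Nov 1, 1828 → Dec 1, 1828: 30 days (November has 30).
Dec 1, 1828 → Dec 21, 1828: 20 days.
Total: 355 days.
355 mod 7 = 5, so Tuesday + 5 = Sunday.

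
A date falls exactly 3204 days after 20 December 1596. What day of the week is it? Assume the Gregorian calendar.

Wednesday

Dec 20, 1596 is a Friday.
3204 mod 7 = 5, so 3204 days after a Friday is Friday + 5 = Wednesday.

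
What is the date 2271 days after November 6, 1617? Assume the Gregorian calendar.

+365 (one year) → Nov 6, 1618 (1906 left).
+365 (one year) → Nov 6, 1619 (1541 left).
+366 (one year; includes Feb 29, 1620) → Nov 6, 1620 (1175 left).
+365 (one year) → Nov 6, 1621 (810 left).
+365 (one year) → Nov 6, 1622 (445 left).
+365 (one year) → Nov 6, 1623 (80 left).
Nov has 30 days: +25 → Dec 1, 1623 (55 left).
Dec has 31 days: +31 → Jan 1, 1624 (24 left).
+24 → Jan 25, 1624.

January 25, 1624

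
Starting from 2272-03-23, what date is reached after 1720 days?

December 7, 2276

+365 (one year) → Mar 23, 2273 (1355 left).
+365 (one year) → Mar 23, 2274 (990 left).
+365 (one year) → Mar 23, 2275 (625 left).
+366 (one year; includes Feb 29, 2276) → Mar 23, 2276 (259 left).
Mar has 31 days: +9 → Apr 1, 2276 (250 left).
Apr has 30 days: +30 → May 1, 2276 (220 left).
May has 31 days: +31 → Jun 1, 2276 (189 left).
Jun has 30 days: +30 → Jul 1, 2276 (159 left).
Jul has 31 days: +31 → Aug 1, 2276 (128 left).
Aug has 31 days: +31 → Sep 1, 2276 (97 left).
Sep has 30 days: +30 → Oct 1, 2276 (67 left).
Oct has 31 days: +31 → Nov 1, 2276 (36 left).
Nov has 30 days: +30 → Dec 1, 2276 (6 left).
+6 → Dec 7, 2276.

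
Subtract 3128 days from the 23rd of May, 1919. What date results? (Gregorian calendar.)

October 29, 1910

−365 (one year) → May 23, 1918 (2763 left).
−365 (one year) → May 23, 1917 (2398 left).
−365 (one year) → May 23, 1916 (2033 left).
−366 (one year; includes Feb 29, 1916) → May 23, 1915 (1667 left).
−365 (one year) → May 23, 1914 (1302 left).
−365 (one year) → May 23, 1913 (937 left).
−365 (one year) → May 23, 1912 (572 left).
−366 (one year; includes Feb 29, 1912) → May 23, 1911 (206 left).
−23 → Apr 30, 1911 (end of Apr, 30 days; 183 left).
−30 → Mar 31, 1911 (end of Mar, 31 days; 153 left).
−31 → Feb 28, 1911 (end of Feb, 28 days; 122 left).
−28 → Jan 31, 1911 (end of Jan, 31 days; 94 left).
−31 → Dec 31, 1910 (end of Dec, 31 days; 63 left).
−31 → Nov 30, 1910 (end of Nov, 30 days; 32 left).
−30 → Oct 31, 1910 (end of Oct, 31 days; 2 left).
−2 → Oct 29, 1910.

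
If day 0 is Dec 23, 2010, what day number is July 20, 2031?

7514

Dec 23, 2010 → Dec 23, 2011: 365 days.
Dec 23, 2011 → Dec 23, 2012: 366 days (Feb 29, 2012 is in that span).
Dec 23, 2012 → Dec 23, 2013: 365 days.
Dec 23, 2013 → Dec 23, 2014: 365 days.
Dec 23, 2014 → Dec 23, 2015: 365 days.
Dec 23, 2015 → Dec 23, 2016: 366 days (Feb 29, 2016 is in that span).
Dec 23, 2016 → Dec 23, 2017: 365 days.
Dec 23, 2017 → Dec 23, 2018: 365 days.
Dec 23, 2018 → Dec 23, 2019: 365 days.
Dec 23, 2019 → Dec 23, 2020: 366 days (Feb 29, 2020 is in that span).
Dec 23, 2020 → Dec 23, 2021: 365 days.
Dec 23, 2021 → Dec 23, 2022: 365 days.
Dec 23, 2022 → Dec 23, 2023: 365 days.
Dec 23, 2023 → Dec 23, 2024: 366 days (Feb 29, 2024 is in that span).
Dec 23, 2024 → Dec 23, 2025: 365 days.
Dec 23, 2025 → Dec 23, 2026: 365 days.
Dec 23, 2026 → Dec 23, 2027: 365 days.
Dec 23, 2027 → Dec 23, 2028: 366 days (Feb 29, 2028 is in that span).
Dec 23, 2028 → Dec 23, 2029: 365 days.
Dec 23, 2029 → Dec 23, 2030: 365 days.
Dec 23, 2030 → Jan 23, 2031: 31 days (December has 31).
Jan 23, 2031 → Feb 23, 2031: 31 days (January has 31).
Feb 23, 2031 → Mar 23, 2031: 28 days (February has 28).
Mar 23, 2031 → Apr 23, 2031: 31 days (March has 31).
Apr 23, 2031 → May 23, 2031: 30 days (April has 30).
May 23, 2031 → Jun 23, 2031: 31 days (May has 31).
Jun 23, 2031 → Jul 20, 2031: 27 days.
Total: 7514 days.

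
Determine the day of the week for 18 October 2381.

Doomsday rule: the anchor day for the 2300s is Wednesday. For year 81: 81÷12 = 6 r 9, and 9÷4 = 2, so 6+9+2 = 17.
Wednesday + 17 ≡ Saturday — that's 2381's doomsday.
In October the doomsday date is Oct 10.
Oct 18 is 8 days after Oct 10; 8 mod 7 = 1, so Saturday + 1 = Sunday.

Sunday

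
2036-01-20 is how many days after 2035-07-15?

Jul 15, 2035 → Aug 15, 2035: 31 days (July has 31).
Aug 15, 2035 → Sep 15, 2035: 31 days (August has 31).
Sep 15, 2035 → Oct 15, 2035: 30 days (September has 30).
Oct 15, 2035 → Nov 15, 2035: 31 days (October has 31).
Nov 15, 2035 → Dec 15, 2035: 30 days (November has 30).
Dec 15, 2035 → Jan 15, 2036: 31 days (December has 31).
Jan 15, 2036 → Jan 20, 2036: 5 days.
Total: 189 days.

189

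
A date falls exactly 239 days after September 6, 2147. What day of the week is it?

First find the weekday of Sep 6, 2147. Doomsday rule: the anchor day for the 2100s is Sunday. For year 47: 47÷12 = 3 r 11, and 11÷4 = 2, so 3+11+2 = 16.
Sunday + 16 ≡ Tuesday — that's 2147's doomsday.
In September the doomsday date is Sep 5.
Sep 6 is 1 day after Sep 5; 1 mod 7 = 1, so Tuesday + 1 = Wednesday.
239 mod 7 = 1, so 239 days after a Wednesday is Wednesday + 1 = Thursday.

Thursday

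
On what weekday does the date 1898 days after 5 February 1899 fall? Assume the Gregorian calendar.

Monday

First find the weekday of Feb 5, 1899. Doomsday rule: the anchor day for the 1800s is Friday. For year 99: 99÷12 = 8 r 3, and 3÷4 = 0, so 8+3+0 = 11.
Friday + 11 ≡ Tuesday — that's 1899's doomsday.
In February the doomsday date is Feb 28 (1899 is not a leap year).
Feb 5 is 23 days before Feb 28; 23 mod 7 = 2, so Tuesday − 2 = Sunday.
1898 mod 7 = 1, so 1898 days after a Sunday is Sunday + 1 = Monday.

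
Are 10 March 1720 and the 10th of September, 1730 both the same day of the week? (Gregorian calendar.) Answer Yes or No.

Yes

From Mar 10, 1720 to Sep 10, 1730 is 3836 days.
3836 mod 7 = 0, so they are the same weekday.
(Mar 10, 1720 is a Sunday; Sep 10, 1730 is a Sunday.)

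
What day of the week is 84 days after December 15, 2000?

Friday

First find the weekday of Dec 15, 2000. Doomsday rule: the anchor day for the 2000s is Tuesday. For year 00: 0÷12 = 0 r 0, and 0÷4 = 0, so 0+0+0 = 0.
Tuesday + 0 ≡ Tuesday — that's 2000's doomsday.
In December the doomsday date is Dec 12.
Dec 15 is 3 days after Dec 12; 3 mod 7 = 3, so Tuesday + 3 = Friday.
84 mod 7 = 0, so 84 days after a Friday is Friday + 0 = Friday.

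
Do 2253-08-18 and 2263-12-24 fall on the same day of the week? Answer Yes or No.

Yes

From Aug 18, 2253 to Dec 24, 2263 is 3780 days.
3780 mod 7 = 0, so they are the same weekday.
(Aug 18, 2253 is a Thursday; Dec 24, 2263 is a Thursday.)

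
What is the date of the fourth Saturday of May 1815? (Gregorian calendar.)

May 1, 1815 is a Monday.
The first Saturday is therefore May 6 (5 days later).
The fourth Saturday is 6 + 3×7 = May 27.

May 27, 1815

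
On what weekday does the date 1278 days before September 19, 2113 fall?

Friday

First find the weekday of Sep 19, 2113. Doomsday rule: the anchor day for the 2100s is Sunday. For year 13: 13÷12 = 1 r 1, and 1÷4 = 0, so 1+1+0 = 2.
Sunday + 2 ≡ Tuesday — that's 2113's doomsday.
In September the doomsday date is Sep 5.
Sep 19 is 14 days after Sep 5; 14 mod 7 = 0, so Tuesday + 0 = Tuesday.
1278 mod 7 = 4, so 1278 days before a Tuesday is Tuesday − 4 = Friday.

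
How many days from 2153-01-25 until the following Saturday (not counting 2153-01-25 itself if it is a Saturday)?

Jan 25, 2153 is a Thursday.
From Thursday to the next Saturday is 2 days.

2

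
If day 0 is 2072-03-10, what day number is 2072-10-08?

212

Mar 10, 2072 → Apr 10, 2072: 31 days (March has 31).
Apr 10, 2072 → May 10, 2072: 30 days (April has 30).
May 10, 2072 → Jun 10, 2072: 31 days (May has 31).
Jun 10, 2072 → Jul 10, 2072: 30 days (June has 30).
Jul 10, 2072 → Aug 10, 2072: 31 days (July has 31).
Aug 10, 2072 → Sep 10, 2072: 31 days (August has 31).
Sep 10, 2072 → Oct 8, 2072: 28 days.
Total: 212 days.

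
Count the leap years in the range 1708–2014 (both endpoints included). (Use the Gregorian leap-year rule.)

75

Multiples of 4 in [1708,2014]: 77.
Of those, multiples of 100: 3 (not leap unless ÷400).
Multiples of 400: 1.
Leap years = 77 − 3 + 1 = 75.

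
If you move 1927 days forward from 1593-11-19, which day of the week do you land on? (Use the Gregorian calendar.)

Sunday

First find the weekday of Nov 19, 1593. Doomsday rule: the anchor day for the 1500s is Wednesday. For year 93: 93÷12 = 7 r 9, and 9÷4 = 2, so 7+9+2 = 18.
Wednesday + 18 ≡ Sunday — that's 1593's doomsday.
In November the doomsday date is Nov 7.
Nov 19 is 12 days after Nov 7; 12 mod 7 = 5, so Sunday + 5 = Friday.
1927 mod 7 = 2, so 1927 days after a Friday is Friday + 2 = Sunday.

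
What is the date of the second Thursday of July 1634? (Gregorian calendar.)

July 1, 1634 is a Saturday.
The first Thursday is therefore July 6 (5 days later).
The second Thursday is 6 + 1×7 = July 13.

July 13, 1634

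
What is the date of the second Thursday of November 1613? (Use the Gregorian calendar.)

November 1, 1613 is a Friday.
The first Thursday is therefore November 7 (6 days later).
The second Thursday is 7 + 1×7 = November 14.

November 14, 1613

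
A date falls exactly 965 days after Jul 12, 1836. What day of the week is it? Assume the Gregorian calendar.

First find the weekday of Jul 12, 1836. Doomsday rule: the anchor day for the 1800s is Friday. For year 36: 36÷12 = 3 r 0, and 0÷4 = 0, so 3+0+0 = 3.
Friday + 3 ≡ Monday — that's 1836's doomsday.
In July the doomsday date is Jul 11.
Jul 12 is 1 day after Jul 11; 1 mod 7 = 1, so Monday + 1 = Tuesday.
965 mod 7 = 6, so 965 days after a Tuesday is Tuesday + 6 = Monday.

Monday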